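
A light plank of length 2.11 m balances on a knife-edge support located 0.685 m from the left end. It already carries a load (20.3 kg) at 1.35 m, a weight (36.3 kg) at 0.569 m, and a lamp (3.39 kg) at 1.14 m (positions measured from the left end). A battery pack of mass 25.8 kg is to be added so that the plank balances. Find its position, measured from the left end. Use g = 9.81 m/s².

x ≈ 0.265 m from the left end

Take moments about the knife-edge support (at 0.685 m from the left end).
Load: 20.3 × 9.81 = 199.1 N down at 1.35 m → arm 0.665 m, τ = 199.1 × 0.665 = 132.4 N·m clockwise.
Weight: 36.3 × 9.81 = 356.1 N down at 0.569 m → arm 0.116 m, τ = 356.1 × 0.116 = 41.31 N·m counterclockwise.
Lamp: 3.39 × 9.81 = 33.26 N down at 1.14 m → arm 0.455 m, τ = 33.26 × 0.455 = 15.13 N·m clockwise.
Net moment of existing loads = 106.2 N·m clockwise.
The battery pack weighs 25.8 × 9.81 = 253.1 N and must supply an equal counterclockwise moment, so its lever arm about the knife-edge support is 106.2 / 253.1 = 0.42 m.
That puts it at 0.685 − 0.42 = 0.265 m from the left end.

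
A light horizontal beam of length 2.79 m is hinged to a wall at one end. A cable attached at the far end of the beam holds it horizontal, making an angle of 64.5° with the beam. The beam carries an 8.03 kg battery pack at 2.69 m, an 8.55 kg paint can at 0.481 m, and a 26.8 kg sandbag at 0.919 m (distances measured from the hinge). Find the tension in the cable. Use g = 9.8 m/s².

T ≈ 196 N

Sum moments about the hinge (the unknown hinge reaction has zero arm there).
Battery pack: 8.03 × 9.8 = 78.69 N down at 2.69 m → arm 2.69 m, τ = 78.69 × 2.69 = 211.7 N·m clockwise.
Paint can: 8.55 × 9.8 = 83.79 N down at 0.481 m → arm 0.481 m, τ = 83.79 × 0.481 = 40.3 N·m clockwise.
Sandbag: 26.8 × 9.8 = 262.6 N down at 0.919 m → arm 0.919 m, τ = 262.6 × 0.919 = 241.3 N·m clockwise.
Total clockwise load moment = 493.3 N·m.
The cable tension T acts at 2.79 m; only its component perpendicular to the beam, T sinθ, produces torque. sin 64.5° = 0.9026.
For rotational equilibrium, T × 2.79 × 0.9026 = 493.3, so T = 493.3 / 2.518 = 196 N.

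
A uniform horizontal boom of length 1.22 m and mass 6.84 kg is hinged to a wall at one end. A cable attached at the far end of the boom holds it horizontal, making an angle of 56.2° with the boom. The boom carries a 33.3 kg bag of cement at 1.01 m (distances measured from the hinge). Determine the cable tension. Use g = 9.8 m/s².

T ≈ 365 N

Sum moments about the hinge (the unknown hinge reaction has zero arm there).
Beam weight: 6.84 × 9.8 = 67.03 N down at 0.61 m → arm 0.61 m, τ = 67.03 × 0.61 = 40.89 N·m clockwise.
Bag of cement: 33.3 × 9.8 = 326.3 N down at 1.01 m → arm 1.01 m, τ = 326.3 × 1.01 = 329.6 N·m clockwise.
Total clockwise load moment = 370.5 N·m.
The cable tension T acts at 1.22 m; only its component perpendicular to the boom, T sinθ, produces torque. sin 56.2° = 0.831.
Στ = 0 ⇒ T × 1.22 × 0.831 = 370.5 ⇒ T = 370.5 / 1.014 = 365 N.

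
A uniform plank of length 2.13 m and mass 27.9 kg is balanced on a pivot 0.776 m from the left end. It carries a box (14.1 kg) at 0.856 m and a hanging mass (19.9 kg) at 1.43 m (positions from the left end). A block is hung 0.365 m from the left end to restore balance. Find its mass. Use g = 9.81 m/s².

m ≈ 54 kg

About the pivot (at 0.776 m from the left end):
Beam weight: 27.9 × 9.81 = 273.7 N down at 1.065 m → arm 0.289 m, τ = 273.7 × 0.289 = 79.1 N·m clockwise.
Box: 14.1 × 9.81 = 138.3 N down at 0.856 m → arm 0.08 m, τ = 138.3 × 0.08 = 11.06 N·m clockwise.
Hanging mass: 19.9 × 9.81 = 195.2 N down at 1.43 m → arm 0.654 m, τ = 195.2 × 0.654 = 127.7 N·m clockwise.
Net moment of known loads = 217.9 N·m clockwise.
An unknown mass m at 0.365 m has arm 0.411 m; its moment is m·g·0.411 counterclockwise.
Setting net torque to zero: m × 9.81 × 0.411 = 217.9 → m = 217.9 / (9.81 × 0.411) = 54 kg.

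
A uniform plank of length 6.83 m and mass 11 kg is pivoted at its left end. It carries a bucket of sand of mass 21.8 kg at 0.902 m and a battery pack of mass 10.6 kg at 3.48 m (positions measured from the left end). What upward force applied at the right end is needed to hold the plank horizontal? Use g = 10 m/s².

F ≈ 138 N

About the left end:
Beam weight: 11 × 10 = 110 N down at 3.415 m → arm 3.415 m, τ = 110 × 3.415 = 375.6 N·m clockwise.
Bucket of sand: 21.8 × 10 = 218 N down at 0.902 m → arm 0.902 m, τ = 218 × 0.902 = 196.6 N·m clockwise.
Battery pack: 10.6 × 10 = 106 N down at 3.48 m → arm 3.48 m, τ = 106 × 3.48 = 368.9 N·m clockwise.
Net moment of the loads = 941.1 N·m clockwise.
The upward force F acts at the right end, arm 6.83 m, giving F × 6.83 counterclockwise.
Balancing moments: F × 6.83 = 941.1, giving F = 941.1 / 6.83 = 138 N.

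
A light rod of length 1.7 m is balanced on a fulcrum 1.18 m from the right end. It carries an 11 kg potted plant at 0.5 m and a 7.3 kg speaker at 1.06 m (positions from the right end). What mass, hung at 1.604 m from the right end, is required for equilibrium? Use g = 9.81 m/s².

Take moments about the fulcrum (at 1.18 m from the right end).
Potted plant: 11 × 9.81 = 107.9 N down at 0.5 m → arm 0.68 m, τ = 107.9 × 0.68 = 73.37 N·m clockwise.
Speaker: 7.3 × 9.81 = 71.61 N down at 1.06 m → arm 0.12 m, τ = 71.61 × 0.12 = 8.593 N·m clockwise.
Net moment of known loads = 81.96 N·m clockwise.
An unknown mass m at 1.604 m has arm 0.424 m; its moment is m·g·0.424 counterclockwise.
For rotational equilibrium, m × 9.81 × 0.424 = 81.96, so m = 81.96 / (9.81 × 0.424) = 19.7 kg.

m ≈ 19.7 kg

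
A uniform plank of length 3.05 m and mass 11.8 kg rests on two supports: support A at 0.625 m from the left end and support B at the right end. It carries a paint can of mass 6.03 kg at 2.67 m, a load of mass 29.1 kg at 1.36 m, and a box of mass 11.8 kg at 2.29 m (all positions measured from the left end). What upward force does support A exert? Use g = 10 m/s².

R_A ≈ 323 N

Take moments about support B.
Beam weight: 11.8 × 10 = 118 N down at 1.525 m → arm 1.525 m, τ = 118 × 1.525 = 179.9 N·m counterclockwise.
Paint can: 6.03 × 10 = 60.3 N down at 2.67 m → arm 0.38 m, τ = 60.3 × 0.38 = 22.91 N·m counterclockwise.
Load: 29.1 × 10 = 291 N down at 1.36 m → arm 1.69 m, τ = 291 × 1.69 = 491.8 N·m counterclockwise.
Box: 11.8 × 10 = 118 N down at 2.29 m → arm 0.76 m, τ = 118 × 0.76 = 89.68 N·m counterclockwise.
Net load moment about support B = 784.3 N·m counterclockwise.
Reaction R at support A is upward at 0.625 m, arm 2.425 m → moment R × 2.425 clockwise.
Στ = 0 ⇒ R × 2.425 = 784.3 ⇒ R = 323 N.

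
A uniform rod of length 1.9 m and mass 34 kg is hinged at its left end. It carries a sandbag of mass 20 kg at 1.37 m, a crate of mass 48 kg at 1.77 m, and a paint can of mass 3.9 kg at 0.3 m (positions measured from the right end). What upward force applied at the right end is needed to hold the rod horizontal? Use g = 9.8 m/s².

Taking torques about the left end:
Beam weight: 34 × 9.8 = 333.2 N down at 0.95 m → arm 0.95 m, τ = 333.2 × 0.95 = 316.5 N·m clockwise.
Sandbag: 20 × 9.8 = 196 N down at 1.37 m → arm 0.53 m, τ = 196 × 0.53 = 103.9 N·m clockwise.
Crate: 48 × 9.8 = 470.4 N down at 1.77 m → arm 0.13 m, τ = 470.4 × 0.13 = 61.15 N·m clockwise.
Paint can: 3.9 × 9.8 = 38.22 N down at 0.3 m → arm 1.6 m, τ = 38.22 × 1.6 = 61.15 N·m clockwise.
Net moment of the loads = 542.7 N·m clockwise.
The upward force F acts at the right end, arm 1.9 m, giving F × 1.9 counterclockwise.
For rotational equilibrium, F × 1.9 = 542.7, so F = 542.7 / 1.9 = 286 N.

F ≈ 286 N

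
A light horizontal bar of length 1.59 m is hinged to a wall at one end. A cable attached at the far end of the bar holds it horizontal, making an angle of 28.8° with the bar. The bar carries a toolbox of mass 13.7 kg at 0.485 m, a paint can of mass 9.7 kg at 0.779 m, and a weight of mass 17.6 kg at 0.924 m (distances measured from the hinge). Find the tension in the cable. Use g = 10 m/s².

T ≈ 398 N

Taking torques about the hinge:
Toolbox: 13.7 × 10 = 137 N down at 0.485 m → arm 0.485 m, τ = 137 × 0.485 = 66.44 N·m clockwise.
Paint can: 9.7 × 10 = 97 N down at 0.779 m → arm 0.779 m, τ = 97 × 0.779 = 75.56 N·m clockwise.
Weight: 17.6 × 10 = 176 N down at 0.924 m → arm 0.924 m, τ = 176 × 0.924 = 162.6 N·m clockwise.
Total clockwise load moment = 304.6 N·m.
The cable tension T acts at 1.59 m; only its component perpendicular to the bar, T sinθ, produces torque. sin 28.8° = 0.4818.
Setting net torque to zero: T × 1.59 × 0.4818 = 304.6 → T = 304.6 / 0.7661 = 398 N.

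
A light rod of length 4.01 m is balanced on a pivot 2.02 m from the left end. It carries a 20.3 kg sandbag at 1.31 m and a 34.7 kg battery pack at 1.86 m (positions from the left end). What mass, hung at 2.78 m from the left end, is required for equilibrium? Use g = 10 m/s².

m ≈ 26.3 kg

Choose the pivot (at 2.02 m from the left end) as the axis so the support reaction has zero arm there.
Sandbag: 20.3 × 10 = 203 N down at 1.31 m → arm 0.71 m, τ = 203 × 0.71 = 144.1 N·m counterclockwise.
Battery pack: 34.7 × 10 = 347 N down at 1.86 m → arm 0.16 m, τ = 347 × 0.16 = 55.52 N·m counterclockwise.
Net moment of known loads = 199.6 N·m counterclockwise.
An unknown mass m at 2.78 m has arm 0.76 m; its moment is m·g·0.76 clockwise.
For rotational equilibrium, m × 10 × 0.76 = 199.6, so m = 199.6 / (10 × 0.76) = 26.3 kg.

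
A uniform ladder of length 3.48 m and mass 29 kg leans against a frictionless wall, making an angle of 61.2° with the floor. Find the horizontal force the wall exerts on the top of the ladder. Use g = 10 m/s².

N_wall ≈ 79.7 N

Sum moments about the foot of the ladder (the floor normal and friction both act there and drop out).
Ladder weight 29×10 = 290 N acts at 1.74 m along the ladder; its horizontal arm is 1.74·cos61.2° = 0.8383 m → τ = 243.1 N·m clockwise.
Wall normal N acts horizontally at the top; its moment arm is the height L sinθ = 3.48·sin61.2° = 3.05 m, counterclockwise.
Στ = 0 ⇒ N × 3.05 = 243.1 ⇒ N = 79.7 N.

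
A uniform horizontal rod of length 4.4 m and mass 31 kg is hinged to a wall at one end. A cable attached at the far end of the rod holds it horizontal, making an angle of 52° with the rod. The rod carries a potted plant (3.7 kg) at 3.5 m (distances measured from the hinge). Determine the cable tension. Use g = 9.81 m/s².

Choose the hinge as the axis so the unknown hinge reaction has zero arm there.
Beam weight: 31 × 9.81 = 304.1 N down at 2.2 m → arm 2.2 m, τ = 304.1 × 2.2 = 669 N·m clockwise.
Potted plant: 3.7 × 9.81 = 36.3 N down at 3.5 m → arm 3.5 m, τ = 36.3 × 3.5 = 127 N·m clockwise.
Total clockwise load moment = 796 N·m.
The cable tension T acts at 4.4 m; only its component perpendicular to the rod, T sinθ, produces torque. sin 52° = 0.788.
Στ = 0 ⇒ T × 4.4 × 0.788 = 796 ⇒ T = 796 / 3.467 = 230 N.

T ≈ 230 N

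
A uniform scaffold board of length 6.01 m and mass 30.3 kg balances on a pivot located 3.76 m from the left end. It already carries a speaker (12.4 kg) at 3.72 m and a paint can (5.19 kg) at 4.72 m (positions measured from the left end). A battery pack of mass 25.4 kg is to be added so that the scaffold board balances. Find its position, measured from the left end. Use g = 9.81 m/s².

Choose the pivot (at 3.76 m from the left end) as the axis so the support reaction has zero arm there.
Beam weight: 30.3 × 9.81 = 297.2 N down at 3.005 m → arm 0.755 m, τ = 297.2 × 0.755 = 224.4 N·m counterclockwise.
Speaker: 12.4 × 9.81 = 121.6 N down at 3.72 m → arm 0.04 m, τ = 121.6 × 0.04 = 4.864 N·m counterclockwise.
Paint can: 5.19 × 9.81 = 50.91 N down at 4.72 m → arm 0.96 m, τ = 50.91 × 0.96 = 48.87 N·m clockwise.
Net moment of existing loads = 180.4 N·m counterclockwise.
The battery pack weighs 25.4 × 9.81 = 249.2 N and must supply an equal clockwise moment, so its lever arm about the pivot is 180.4 / 249.2 = 0.724 m.
That puts it at 3.76 + 0.724 = 4.48 m from the left end.

x ≈ 4.48 m from the left end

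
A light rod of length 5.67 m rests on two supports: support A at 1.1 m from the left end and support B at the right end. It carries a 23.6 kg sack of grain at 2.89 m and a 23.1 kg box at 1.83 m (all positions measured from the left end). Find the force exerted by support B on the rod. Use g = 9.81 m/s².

Taking torques about support A:
Sack of grain: 23.6 × 9.81 = 231.5 N down at 2.89 m → arm 1.79 m, τ = 231.5 × 1.79 = 414.4 N·m clockwise.
Box: 23.1 × 9.81 = 226.6 N down at 1.83 m → arm 0.73 m, τ = 226.6 × 0.73 = 165.4 N·m clockwise.
Net load moment about support A = 579.8 N·m clockwise.
Reaction R at support B is upward at 5.67 m, arm 4.57 m → moment R × 4.57 counterclockwise.
Setting net torque to zero: R × 4.57 = 579.8 → R = 127 N.

R_B ≈ 127 N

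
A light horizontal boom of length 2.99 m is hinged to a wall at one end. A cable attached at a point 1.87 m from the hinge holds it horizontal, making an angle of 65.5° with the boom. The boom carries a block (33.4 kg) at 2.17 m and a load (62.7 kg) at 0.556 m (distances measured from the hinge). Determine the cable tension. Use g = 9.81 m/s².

Choose the hinge as the axis so the unknown hinge reaction has zero arm there.
Block: 33.4 × 9.81 = 327.7 N down at 2.17 m → arm 2.17 m, τ = 327.7 × 2.17 = 711.1 N·m clockwise.
Load: 62.7 × 9.81 = 615.1 N down at 0.556 m → arm 0.556 m, τ = 615.1 × 0.556 = 342 N·m clockwise.
Total clockwise load moment = 1053 N·m.
The cable tension T acts at 1.87 m; only its component perpendicular to the boom, T sinθ, produces torque. sin 65.5° = 0.91.
Στ = 0 ⇒ T × 1.87 × 0.91 = 1053 ⇒ T = 1053 / 1.702 = 619 N.

T ≈ 619 N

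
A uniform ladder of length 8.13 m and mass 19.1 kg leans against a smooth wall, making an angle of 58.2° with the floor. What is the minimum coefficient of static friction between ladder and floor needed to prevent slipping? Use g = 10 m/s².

Choose the foot of the ladder as the axis so the floor normal and friction both act there and drop out.
Ladder weight 19.1×10 = 191 N acts at 4.065 m along the ladder; its horizontal arm is 4.065·cos58.2° = 2.142 m → τ = 409.1 N·m clockwise.
Wall normal N acts horizontally at the top; its moment arm is the height L sinθ = 8.13·sin58.2° = 6.91 m, counterclockwise.
Setting net torque to zero: N × 6.91 = 409.1 → N = 59.2 N.
ΣFx = 0 ⇒ f = N_wall = 59.2 N. ΣFy = 0 ⇒ N_floor = 191 N.
μ_min = f / N_floor = 59.2 / 191 = 0.31.

μ_min ≈ 0.31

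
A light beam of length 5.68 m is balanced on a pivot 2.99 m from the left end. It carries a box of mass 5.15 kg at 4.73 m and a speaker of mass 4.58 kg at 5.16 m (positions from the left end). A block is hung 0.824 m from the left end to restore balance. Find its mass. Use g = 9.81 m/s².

m ≈ 8.73 kg

Choose the pivot (at 2.99 m from the left end) as the axis so the support reaction has zero arm there.
Box: 5.15 × 9.81 = 50.52 N down at 4.73 m → arm 1.74 m, τ = 50.52 × 1.74 = 87.9 N·m clockwise.
Speaker: 4.58 × 9.81 = 44.93 N down at 5.16 m → arm 2.17 m, τ = 44.93 × 2.17 = 97.5 N·m clockwise.
Net moment of known loads = 185.4 N·m clockwise.
An unknown mass m at 0.824 m has arm 2.166 m; its moment is m·g·2.166 counterclockwise.
Balancing moments: m × 9.81 × 2.166 = 185.4, giving m = 185.4 / (9.81 × 2.166) = 8.73 kg.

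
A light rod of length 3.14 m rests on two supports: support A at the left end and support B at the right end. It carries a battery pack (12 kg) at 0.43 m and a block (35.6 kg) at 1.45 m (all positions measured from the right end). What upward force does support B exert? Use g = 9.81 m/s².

R_B ≈ 290 N

Take moments about support A.
Battery pack: 12 × 9.81 = 117.7 N down at 0.43 m → arm 2.71 m, τ = 117.7 × 2.71 = 319 N·m clockwise.
Block: 35.6 × 9.81 = 349.2 N down at 1.45 m → arm 1.69 m, τ = 349.2 × 1.69 = 590.1 N·m clockwise.
Net load moment about support A = 909.1 N·m clockwise.
Reaction R at support B is upward at 0 m, arm 3.14 m → moment R × 3.14 counterclockwise.
Setting net torque to zero: R × 3.14 = 909.1 → R = 290 N.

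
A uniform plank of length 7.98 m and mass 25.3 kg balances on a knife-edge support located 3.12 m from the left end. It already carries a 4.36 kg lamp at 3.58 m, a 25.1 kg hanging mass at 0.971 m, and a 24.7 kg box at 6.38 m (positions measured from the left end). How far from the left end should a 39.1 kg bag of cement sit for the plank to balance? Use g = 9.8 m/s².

Choose the knife-edge support (at 3.12 m from the left end) as the axis so the support reaction has zero arm there.
Beam weight: 25.3 × 9.8 = 247.9 N down at 3.99 m → arm 0.87 m, τ = 247.9 × 0.87 = 215.7 N·m clockwise.
Lamp: 4.36 × 9.8 = 42.73 N down at 3.58 m → arm 0.46 m, τ = 42.73 × 0.46 = 19.66 N·m clockwise.
Hanging mass: 25.1 × 9.8 = 246 N down at 0.971 m → arm 2.149 m, τ = 246 × 2.149 = 528.7 N·m counterclockwise.
Box: 24.7 × 9.8 = 242.1 N down at 6.38 m → arm 3.26 m, τ = 242.1 × 3.26 = 789.2 N·m clockwise.
Net moment of existing loads = 495.9 N·m clockwise.
The bag of cement weighs 39.1 × 9.8 = 383.2 N and must supply an equal counterclockwise moment, so its lever arm about the knife-edge support is 495.9 / 383.2 = 1.29 m.
That puts it at 3.12 − 1.29 = 1.83 m from the left end.

x ≈ 1.83 m from the left end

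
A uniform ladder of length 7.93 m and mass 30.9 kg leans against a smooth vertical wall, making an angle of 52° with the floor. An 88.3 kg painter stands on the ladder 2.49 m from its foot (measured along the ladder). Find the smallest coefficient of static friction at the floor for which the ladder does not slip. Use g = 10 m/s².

Taking torques about the foot of the ladder:
Ladder weight 30.9×10 = 309 N acts at 3.965 m along the ladder; its horizontal arm is 3.965·cos52° = 2.441 m → τ = 754.3 N·m clockwise.
Painter: 88.3×10 = 883 N at 2.49 m → arm 1.533 m → τ = 1354 N·m clockwise.
Wall normal N acts horizontally at the top; its moment arm is the height L sinθ = 7.93·sin52° = 6.249 m, counterclockwise.
Balancing moments: N × 6.249 = 2108, giving N = 337.3 N.
ΣFx = 0 ⇒ f = N_wall = 337.3 N. ΣFy = 0 ⇒ N_floor = 1192 N.
μ_min = f / N_floor = 337.3 / 1192 = 0.283.

μ_min ≈ 0.283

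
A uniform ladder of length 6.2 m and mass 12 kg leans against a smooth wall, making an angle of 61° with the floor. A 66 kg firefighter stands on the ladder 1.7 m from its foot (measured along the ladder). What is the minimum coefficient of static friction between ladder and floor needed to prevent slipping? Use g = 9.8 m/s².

μ_min ≈ 0.171

Taking torques about the foot of the ladder:
Ladder weight 12×9.8 = 117.6 N acts at 3.1 m along the ladder; its horizontal arm is 3.1·cos61° = 1.503 m → τ = 176.8 N·m clockwise.
Firefighter: 66×9.8 = 646.8 N at 1.7 m → arm 0.8242 m → τ = 533.1 N·m clockwise.
Wall normal N acts horizontally at the top; its moment arm is the height L sinθ = 6.2·sin61° = 5.423 m, counterclockwise.
Balancing moments: N × 5.423 = 709.9, giving N = 130.9 N.
ΣFx = 0 ⇒ f = N_wall = 130.9 N. ΣFy = 0 ⇒ N_floor = 764.4 N.
μ_min = f / N_floor = 130.9 / 764.4 = 0.171.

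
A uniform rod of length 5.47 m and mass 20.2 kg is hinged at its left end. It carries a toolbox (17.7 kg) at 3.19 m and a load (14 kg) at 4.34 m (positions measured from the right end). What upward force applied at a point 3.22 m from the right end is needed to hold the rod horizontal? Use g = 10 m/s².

Taking torques about the left end:
Beam weight: 20.2 × 10 = 202 N down at 2.735 m → arm 2.735 m, τ = 202 × 2.735 = 552.5 N·m clockwise.
Toolbox: 17.7 × 10 = 177 N down at 3.19 m → arm 2.28 m, τ = 177 × 2.28 = 403.6 N·m clockwise.
Load: 14 × 10 = 140 N down at 4.34 m → arm 1.13 m, τ = 140 × 1.13 = 158.2 N·m clockwise.
Net moment of the loads = 1114 N·m clockwise.
The upward force F acts at a point 3.22 m from the right end, arm 2.25 m, giving F × 2.25 counterclockwise.
For rotational equilibrium, F × 2.25 = 1114, so F = 1114 / 2.25 = 495 N.

F ≈ 495 N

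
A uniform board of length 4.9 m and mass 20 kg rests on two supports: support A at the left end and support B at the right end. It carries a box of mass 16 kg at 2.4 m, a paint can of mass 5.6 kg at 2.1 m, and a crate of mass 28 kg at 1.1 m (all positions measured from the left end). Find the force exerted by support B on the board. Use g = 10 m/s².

R_B ≈ 265 N

Take moments about support A.
Beam weight: 20 × 10 = 200 N down at 2.45 m → arm 2.45 m, τ = 200 × 2.45 = 490 N·m clockwise.
Box: 16 × 10 = 160 N down at 2.4 m → arm 2.4 m, τ = 160 × 2.4 = 384 N·m clockwise.
Paint can: 5.6 × 10 = 56 N down at 2.1 m → arm 2.1 m, τ = 56 × 2.1 = 117.6 N·m clockwise.
Crate: 28 × 10 = 280 N down at 1.1 m → arm 1.1 m, τ = 280 × 1.1 = 308 N·m clockwise.
Net load moment about support A = 1300 N·m clockwise.
Reaction R at support B is upward at 4.9 m, arm 4.9 m → moment R × 4.9 counterclockwise.
Balancing moments: R × 4.9 = 1300, giving R = 265 N.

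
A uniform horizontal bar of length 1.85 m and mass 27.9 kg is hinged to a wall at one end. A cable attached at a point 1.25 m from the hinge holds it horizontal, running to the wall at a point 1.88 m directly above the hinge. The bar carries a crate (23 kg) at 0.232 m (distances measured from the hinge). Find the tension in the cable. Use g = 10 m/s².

T ≈ 299 N

Choose the hinge as the axis so the unknown hinge reaction has zero arm there.
Beam weight: 27.9 × 10 = 279 N down at 0.925 m → arm 0.925 m, τ = 279 × 0.925 = 258.1 N·m clockwise.
Crate: 23 × 10 = 230 N down at 0.232 m → arm 0.232 m, τ = 230 × 0.232 = 53.36 N·m clockwise.
Total clockwise load moment = 311.5 N·m.
The cable tension T acts at 1.25 m; only its component perpendicular to the bar, T sinθ, produces torque. sinθ = h/√(h²+d²) = 1.88/√(1.88²+1.25²) = 0.8327.
For rotational equilibrium, T × 1.25 × 0.8327 = 311.5, so T = 311.5 / 1.041 = 299 N.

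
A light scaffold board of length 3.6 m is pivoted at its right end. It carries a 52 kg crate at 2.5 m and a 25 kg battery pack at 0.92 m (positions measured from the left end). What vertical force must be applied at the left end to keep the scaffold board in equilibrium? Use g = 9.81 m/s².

About the right end:
Crate: 52 × 9.81 = 510.1 N down at 2.5 m → arm 1.1 m, τ = 510.1 × 1.1 = 561.1 N·m counterclockwise.
Battery pack: 25 × 9.81 = 245.2 N down at 0.92 m → arm 2.68 m, τ = 245.2 × 2.68 = 657.1 N·m counterclockwise.
Net moment of the loads = 1218 N·m counterclockwise.
The upward force F acts at the left end, arm 3.6 m, giving F × 3.6 clockwise.
Στ = 0 ⇒ F × 3.6 = 1218 ⇒ F = 1218 / 3.6 = 338 N.

F ≈ 338 N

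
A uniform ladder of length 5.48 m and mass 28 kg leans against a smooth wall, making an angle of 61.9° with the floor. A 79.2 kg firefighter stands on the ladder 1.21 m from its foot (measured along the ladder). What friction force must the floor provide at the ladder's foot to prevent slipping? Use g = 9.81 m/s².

f ≈ 165 N

About the foot of the ladder:
Ladder weight 28×9.81 = 274.7 N acts at 2.74 m along the ladder; its horizontal arm is 2.74·cos61.9° = 1.291 m → τ = 354.6 N·m clockwise.
Firefighter: 79.2×9.81 = 777 N at 1.21 m → arm 0.5699 m → τ = 442.8 N·m clockwise.
Wall normal N acts horizontally at the top; its moment arm is the height L sinθ = 5.48·sin61.9° = 4.834 m, counterclockwise.
Στ = 0 ⇒ N × 4.834 = 797.4 ⇒ N = 165 N.
ΣFx = 0: friction at the foot balances the wall's push, so f = N_wall = 165 N.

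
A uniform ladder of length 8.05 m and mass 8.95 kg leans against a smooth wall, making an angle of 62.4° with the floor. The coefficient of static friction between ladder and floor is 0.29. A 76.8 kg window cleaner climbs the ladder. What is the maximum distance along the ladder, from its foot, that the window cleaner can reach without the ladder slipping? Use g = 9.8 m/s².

Take moments about the foot of the ladder.
Ladder weight 8.95×9.8 = 87.71 N acts at 4.025 m along the ladder; its horizontal arm is 4.025·cos62.4° = 1.865 m → τ = 163.6 N·m clockwise.
Window cleaner weight 76.8×9.8 = 752.6 N at distance d → arm d·cos62.4° → τ = 752.6·d·0.4633 clockwise.
Wall normal N at the top has arm L sinθ = 7.134 m counterclockwise, so Στ = 0 gives N·7.134 = 163.6 + 348.7·d.
ΣFy = 0 ⇒ N_floor = 840.3 N, so the maximum friction is μ_s·N_floor = 0.29×840.3 = 243.7 N. ΣFx = 0 ⇒ N_wall = f, so at the slipping point N = 243.7 N.
Substituting: 243.7×7.134 = 163.6 + 348.7·d ⇒ d = (1739 − 163.6) / 348.7 = 4.52 m.

d ≈ 4.52 m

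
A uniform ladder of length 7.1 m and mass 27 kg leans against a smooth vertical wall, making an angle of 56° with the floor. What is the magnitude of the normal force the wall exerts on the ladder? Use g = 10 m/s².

N_wall ≈ 91.1 N

Sum moments about the foot of the ladder (the floor normal and friction both act there and drop out).
Ladder weight 27×10 = 270 N acts at 3.55 m along the ladder; its horizontal arm is 3.55·cos56° = 1.985 m → τ = 536 N·m clockwise.
Wall normal N acts horizontally at the top; its moment arm is the height L sinθ = 7.1·sin56° = 5.886 m, counterclockwise.
Στ = 0 ⇒ N × 5.886 = 536 ⇒ N = 91.1 N.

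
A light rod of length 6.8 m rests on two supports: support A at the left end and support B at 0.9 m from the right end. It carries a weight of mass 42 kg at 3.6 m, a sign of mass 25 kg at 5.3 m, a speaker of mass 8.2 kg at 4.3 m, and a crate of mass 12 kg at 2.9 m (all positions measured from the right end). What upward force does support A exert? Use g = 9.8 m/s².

Sum moments about support B (its reaction then has zero moment arm).
Weight: 42 × 9.8 = 411.6 N down at 3.6 m → arm 2.7 m, τ = 411.6 × 2.7 = 1111 N·m counterclockwise.
Sign: 25 × 9.8 = 245 N down at 5.3 m → arm 4.4 m, τ = 245 × 4.4 = 1078 N·m counterclockwise.
Speaker: 8.2 × 9.8 = 80.36 N down at 4.3 m → arm 3.4 m, τ = 80.36 × 3.4 = 273.2 N·m counterclockwise.
Crate: 12 × 9.8 = 117.6 N down at 2.9 m → arm 2 m, τ = 117.6 × 2 = 235.2 N·m counterclockwise.
Net load moment about support B = 2697 N·m counterclockwise.
Reaction R at support A is upward at 6.8 m, arm 5.9 m → moment R × 5.9 clockwise.
Setting net torque to zero: R × 5.9 = 2697 → R = 457 N.

R_A ≈ 457 N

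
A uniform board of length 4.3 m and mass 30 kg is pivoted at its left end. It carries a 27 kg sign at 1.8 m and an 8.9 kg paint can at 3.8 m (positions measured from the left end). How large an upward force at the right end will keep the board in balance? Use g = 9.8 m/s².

Take moments about the left end.
Beam weight: 30 × 9.8 = 294 N down at 2.15 m → arm 2.15 m, τ = 294 × 2.15 = 632.1 N·m clockwise.
Sign: 27 × 9.8 = 264.6 N down at 1.8 m → arm 1.8 m, τ = 264.6 × 1.8 = 476.3 N·m clockwise.
Paint can: 8.9 × 9.8 = 87.22 N down at 3.8 m → arm 3.8 m, τ = 87.22 × 3.8 = 331.4 N·m clockwise.
Net moment of the loads = 1440 N·m clockwise.
The upward force F acts at the right end, arm 4.3 m, giving F × 4.3 counterclockwise.
For rotational equilibrium, F × 4.3 = 1440, so F = 1440 / 4.3 = 335 N.

F ≈ 335 N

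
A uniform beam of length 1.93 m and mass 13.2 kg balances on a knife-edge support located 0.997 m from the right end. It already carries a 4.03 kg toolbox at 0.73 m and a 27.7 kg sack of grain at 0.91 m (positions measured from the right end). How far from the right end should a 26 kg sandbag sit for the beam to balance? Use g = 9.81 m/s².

x ≈ 1.15 m from the right end

Choose the knife-edge support (at 0.997 m from the right end) as the axis so the support reaction has zero arm there.
Beam weight: 13.2 × 9.81 = 129.5 N down at 0.965 m → arm 0.032 m, τ = 129.5 × 0.032 = 4.144 N·m clockwise.
Toolbox: 4.03 × 9.81 = 39.53 N down at 0.73 m → arm 0.267 m, τ = 39.53 × 0.267 = 10.55 N·m clockwise.
Sack of grain: 27.7 × 9.81 = 271.7 N down at 0.91 m → arm 0.087 m, τ = 271.7 × 0.087 = 23.64 N·m clockwise.
Net moment of existing loads = 38.33 N·m clockwise.
The sandbag weighs 26 × 9.81 = 255.1 N and must supply an equal counterclockwise moment, so its lever arm about the knife-edge support is 38.33 / 255.1 = 0.15 m.
That puts it at 0.997 + 0.15 = 1.15 m from the right end.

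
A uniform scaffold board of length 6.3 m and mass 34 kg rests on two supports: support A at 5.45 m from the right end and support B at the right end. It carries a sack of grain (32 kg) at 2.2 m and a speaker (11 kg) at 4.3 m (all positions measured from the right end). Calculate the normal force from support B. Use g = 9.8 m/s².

R_B ≈ 350 N

Choose support A as the axis so its reaction then has zero moment arm.
Beam weight: 34 × 9.8 = 333.2 N down at 3.15 m → arm 2.3 m, τ = 333.2 × 2.3 = 766.4 N·m clockwise.
Sack of grain: 32 × 9.8 = 313.6 N down at 2.2 m → arm 3.25 m, τ = 313.6 × 3.25 = 1019 N·m clockwise.
Speaker: 11 × 9.8 = 107.8 N down at 4.3 m → arm 1.15 m, τ = 107.8 × 1.15 = 124 N·m clockwise.
Net load moment about support A = 1909 N·m clockwise.
Reaction R at support B is upward at 0 m, arm 5.45 m → moment R × 5.45 counterclockwise.
Setting net torque to zero: R × 5.45 = 1909 → R = 350 N.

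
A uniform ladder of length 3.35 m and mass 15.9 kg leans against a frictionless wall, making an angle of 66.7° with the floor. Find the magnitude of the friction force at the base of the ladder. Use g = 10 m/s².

Sum moments about the foot of the ladder (the floor normal and friction both act there and drop out).
Ladder weight 15.9×10 = 159 N acts at 1.675 m along the ladder; its horizontal arm is 1.675·cos66.7° = 0.6625 m → τ = 105.3 N·m clockwise.
Wall normal N acts horizontally at the top; its moment arm is the height L sinθ = 3.35·sin66.7° = 3.077 m, counterclockwise.
Setting net torque to zero: N × 3.077 = 105.3 → N = 34.2 N.
ΣFx = 0: friction at the foot balances the wall's push, so f = N_wall = 34.2 N.

f ≈ 34.2 N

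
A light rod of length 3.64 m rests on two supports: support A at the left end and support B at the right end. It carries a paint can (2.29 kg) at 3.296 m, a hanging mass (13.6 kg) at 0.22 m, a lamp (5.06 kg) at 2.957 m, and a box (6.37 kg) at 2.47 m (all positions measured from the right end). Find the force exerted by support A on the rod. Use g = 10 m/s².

R_A ≈ 113 N

Choose support B as the axis so its reaction then has zero moment arm.
Paint can: 2.29 × 10 = 22.9 N down at 3.296 m → arm 3.296 m, τ = 22.9 × 3.296 = 75.48 N·m counterclockwise.
Hanging mass: 13.6 × 10 = 136 N down at 0.22 m → arm 0.22 m, τ = 136 × 0.22 = 29.92 N·m counterclockwise.
Lamp: 5.06 × 10 = 50.6 N down at 2.957 m → arm 2.957 m, τ = 50.6 × 2.957 = 149.6 N·m counterclockwise.
Box: 6.37 × 10 = 63.7 N down at 2.47 m → arm 2.47 m, τ = 63.7 × 2.47 = 157.3 N·m counterclockwise.
Net load moment about support B = 412.3 N·m counterclockwise.
Reaction R at support A is upward at 3.64 m, arm 3.64 m → moment R × 3.64 clockwise.
For rotational equilibrium, R × 3.64 = 412.3, so R = 113 N.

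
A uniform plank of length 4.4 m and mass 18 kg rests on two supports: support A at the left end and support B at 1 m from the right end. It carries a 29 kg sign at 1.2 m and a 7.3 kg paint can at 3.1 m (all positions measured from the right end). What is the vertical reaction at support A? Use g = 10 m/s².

Sum moments about support B (its reaction then has zero moment arm).
Beam weight: 18 × 10 = 180 N down at 2.2 m → arm 1.2 m, τ = 180 × 1.2 = 216 N·m counterclockwise.
Sign: 29 × 10 = 290 N down at 1.2 m → arm 0.2 m, τ = 290 × 0.2 = 58 N·m counterclockwise.
Paint can: 7.3 × 10 = 73 N down at 3.1 m → arm 2.1 m, τ = 73 × 2.1 = 153.3 N·m counterclockwise.
Net load moment about support B = 427.3 N·m counterclockwise.
Reaction R at support A is upward at 4.4 m, arm 3.4 m → moment R × 3.4 clockwise.
For rotational equilibrium, R × 3.4 = 427.3, so R = 126 N.

R_A ≈ 126 N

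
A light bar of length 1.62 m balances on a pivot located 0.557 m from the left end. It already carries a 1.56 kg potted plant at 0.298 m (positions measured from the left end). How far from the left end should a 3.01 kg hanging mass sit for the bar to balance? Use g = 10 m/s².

x ≈ 0.691 m from the left end

About the pivot (at 0.557 m from the left end):
Potted plant: 1.56 × 10 = 15.6 N down at 0.298 m → arm 0.259 m, τ = 15.6 × 0.259 = 4.04 N·m counterclockwise.
Net moment of existing loads = 4.04 N·m counterclockwise.
The hanging mass weighs 3.01 × 10 = 30.1 N and must supply an equal clockwise moment, so its lever arm about the pivot is 4.04 / 30.1 = 0.134 m.
That puts it at 0.557 + 0.134 = 0.691 m from the left end.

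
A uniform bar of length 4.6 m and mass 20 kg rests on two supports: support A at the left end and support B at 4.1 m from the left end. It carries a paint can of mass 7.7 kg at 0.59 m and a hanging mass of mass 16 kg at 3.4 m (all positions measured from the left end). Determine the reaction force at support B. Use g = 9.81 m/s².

R_B ≈ 251 N

Sum moments about support A (its reaction then has zero moment arm).
Beam weight: 20 × 9.81 = 196.2 N down at 2.3 m → arm 2.3 m, τ = 196.2 × 2.3 = 451.3 N·m clockwise.
Paint can: 7.7 × 9.81 = 75.54 N down at 0.59 m → arm 0.59 m, τ = 75.54 × 0.59 = 44.57 N·m clockwise.
Hanging mass: 16 × 9.81 = 157 N down at 3.4 m → arm 3.4 m, τ = 157 × 3.4 = 533.8 N·m clockwise.
Net load moment about support A = 1030 N·m clockwise.
Reaction R at support B is upward at 4.1 m, arm 4.1 m → moment R × 4.1 counterclockwise.
Balancing moments: R × 4.1 = 1030, giving R = 251 N.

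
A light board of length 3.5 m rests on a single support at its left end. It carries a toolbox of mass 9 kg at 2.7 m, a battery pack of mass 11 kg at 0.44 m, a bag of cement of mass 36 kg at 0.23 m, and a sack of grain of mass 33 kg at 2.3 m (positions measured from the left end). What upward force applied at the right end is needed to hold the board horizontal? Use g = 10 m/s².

F ≈ 324 N

Choose the left end as the axis so the unknown pivot reaction has zero arm there.
Toolbox: 9 × 10 = 90 N down at 2.7 m → arm 2.7 m, τ = 90 × 2.7 = 243 N·m clockwise.
Battery pack: 11 × 10 = 110 N down at 0.44 m → arm 0.44 m, τ = 110 × 0.44 = 48.4 N·m clockwise.
Bag of cement: 36 × 10 = 360 N down at 0.23 m → arm 0.23 m, τ = 360 × 0.23 = 82.8 N·m clockwise.
Sack of grain: 33 × 10 = 330 N down at 2.3 m → arm 2.3 m, τ = 330 × 2.3 = 759 N·m clockwise.
Net moment of the loads = 1133 N·m clockwise.
The upward force F acts at the right end, arm 3.5 m, giving F × 3.5 counterclockwise.
Balancing moments: F × 3.5 = 1133, giving F = 1133 / 3.5 = 324 N.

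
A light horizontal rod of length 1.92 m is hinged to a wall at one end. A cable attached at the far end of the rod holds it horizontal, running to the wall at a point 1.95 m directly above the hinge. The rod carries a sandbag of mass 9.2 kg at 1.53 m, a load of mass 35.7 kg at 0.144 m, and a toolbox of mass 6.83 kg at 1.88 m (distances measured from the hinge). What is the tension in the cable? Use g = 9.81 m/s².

T ≈ 230 N

About the hinge:
Sandbag: 9.2 × 9.81 = 90.25 N down at 1.53 m → arm 1.53 m, τ = 90.25 × 1.53 = 138.1 N·m clockwise.
Load: 35.7 × 9.81 = 350.2 N down at 0.144 m → arm 0.144 m, τ = 350.2 × 0.144 = 50.43 N·m clockwise.
Toolbox: 6.83 × 9.81 = 67 N down at 1.88 m → arm 1.88 m, τ = 67 × 1.88 = 126 N·m clockwise.
Total clockwise load moment = 314.5 N·m.
The cable tension T acts at 1.92 m; only its component perpendicular to the rod, T sinθ, produces torque. sinθ = h/√(h²+d²) = 1.95/√(1.95²+1.92²) = 0.7126.
Balancing moments: T × 1.92 × 0.7126 = 314.5, giving T = 314.5 / 1.368 = 230 N.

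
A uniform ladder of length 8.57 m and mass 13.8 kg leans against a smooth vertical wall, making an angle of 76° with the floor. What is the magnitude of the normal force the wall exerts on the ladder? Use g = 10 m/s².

About the foot of the ladder:
Ladder weight 13.8×10 = 138 N acts at 4.285 m along the ladder; its horizontal arm is 4.285·cos76° = 1.037 m → τ = 143.1 N·m clockwise.
Wall normal N acts horizontally at the top; its moment arm is the height L sinθ = 8.57·sin76° = 8.315 m, counterclockwise.
Setting net torque to zero: N × 8.315 = 143.1 → N = 17.2 N.

N_wall ≈ 17.2 N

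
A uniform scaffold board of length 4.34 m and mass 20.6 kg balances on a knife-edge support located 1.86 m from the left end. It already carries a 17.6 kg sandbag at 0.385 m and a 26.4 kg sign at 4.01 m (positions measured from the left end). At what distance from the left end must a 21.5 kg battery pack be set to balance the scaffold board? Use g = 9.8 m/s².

x ≈ 0.13 m from the left end

Taking torques about the knife-edge support (at 1.86 m from the left end):
Beam weight: 20.6 × 9.8 = 201.9 N down at 2.17 m → arm 0.31 m, τ = 201.9 × 0.31 = 62.59 N·m clockwise.
Sandbag: 17.6 × 9.8 = 172.5 N down at 0.385 m → arm 1.475 m, τ = 172.5 × 1.475 = 254.4 N·m counterclockwise.
Sign: 26.4 × 9.8 = 258.7 N down at 4.01 m → arm 2.15 m, τ = 258.7 × 2.15 = 556.2 N·m clockwise.
Net moment of existing loads = 364.4 N·m clockwise.
The battery pack weighs 21.5 × 9.8 = 210.7 N and must supply an equal counterclockwise moment, so its lever arm about the knife-edge support is 364.4 / 210.7 = 1.73 m.
That puts it at 1.86 − 1.73 = 0.13 m from the left end.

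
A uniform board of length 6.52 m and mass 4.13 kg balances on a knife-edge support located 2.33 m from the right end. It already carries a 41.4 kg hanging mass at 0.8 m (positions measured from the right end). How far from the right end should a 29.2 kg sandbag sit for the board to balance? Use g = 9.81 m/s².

x ≈ 4.37 m from the right end

Take moments about the knife-edge support (at 2.33 m from the right end).
Beam weight: 4.13 × 9.81 = 40.52 N down at 3.26 m → arm 0.93 m, τ = 40.52 × 0.93 = 37.68 N·m counterclockwise.
Hanging mass: 41.4 × 9.81 = 406.1 N down at 0.8 m → arm 1.53 m, τ = 406.1 × 1.53 = 621.3 N·m clockwise.
Net moment of existing loads = 583.6 N·m clockwise.
The sandbag weighs 29.2 × 9.81 = 286.5 N and must supply an equal counterclockwise moment, so its lever arm about the knife-edge support is 583.6 / 286.5 = 2.04 m.
That puts it at 2.33 + 2.04 = 4.37 m from the right end.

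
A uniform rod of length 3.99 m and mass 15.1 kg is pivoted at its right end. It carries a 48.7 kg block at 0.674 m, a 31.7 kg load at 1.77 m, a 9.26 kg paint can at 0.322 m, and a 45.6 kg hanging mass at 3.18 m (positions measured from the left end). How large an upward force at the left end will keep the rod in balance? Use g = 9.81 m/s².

F ≈ 818 N

Take moments about the right end.
Beam weight: 15.1 × 9.81 = 148.1 N down at 1.995 m → arm 1.995 m, τ = 148.1 × 1.995 = 295.5 N·m counterclockwise.
Block: 48.7 × 9.81 = 477.7 N down at 0.674 m → arm 3.316 m, τ = 477.7 × 3.316 = 1584 N·m counterclockwise.
Load: 31.7 × 9.81 = 311 N down at 1.77 m → arm 2.22 m, τ = 311 × 2.22 = 690.4 N·m counterclockwise.
Paint can: 9.26 × 9.81 = 90.84 N down at 0.322 m → arm 3.668 m, τ = 90.84 × 3.668 = 333.2 N·m counterclockwise.
Hanging mass: 45.6 × 9.81 = 447.3 N down at 3.18 m → arm 0.81 m, τ = 447.3 × 0.81 = 362.3 N·m counterclockwise.
Net moment of the loads = 3265 N·m counterclockwise.
The upward force F acts at the left end, arm 3.99 m, giving F × 3.99 clockwise.
Setting net torque to zero: F × 3.99 = 3265 → F = 3265 / 3.99 = 818 N.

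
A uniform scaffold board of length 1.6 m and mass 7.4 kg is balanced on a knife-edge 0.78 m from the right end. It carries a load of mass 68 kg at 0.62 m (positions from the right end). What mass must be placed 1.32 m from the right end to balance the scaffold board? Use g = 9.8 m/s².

About the knife-edge (at 0.78 m from the right end):
Beam weight: 7.4 × 9.8 = 72.52 N down at 0.8 m → arm 0.02 m, τ = 72.52 × 0.02 = 1.45 N·m counterclockwise.
Load: 68 × 9.8 = 666.4 N down at 0.62 m → arm 0.16 m, τ = 666.4 × 0.16 = 106.6 N·m clockwise.
Net moment of known loads = 105.1 N·m clockwise.
An unknown mass m at 1.32 m has arm 0.54 m; its moment is m·g·0.54 counterclockwise.
Στ = 0 ⇒ m × 9.8 × 0.54 = 105.1 ⇒ m = 105.1 / (9.8 × 0.54) = 19.9 kg.

m ≈ 19.9 kg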